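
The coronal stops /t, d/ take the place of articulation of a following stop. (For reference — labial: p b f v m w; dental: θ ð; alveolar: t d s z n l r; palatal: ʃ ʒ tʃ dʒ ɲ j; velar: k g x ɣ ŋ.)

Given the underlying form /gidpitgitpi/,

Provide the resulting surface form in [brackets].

/d/ before /p/ (labial) → [b]
/t/ before /g/ (velar) → [k]
/t/ before /p/ (labial) → [p]

[gibpikgippi]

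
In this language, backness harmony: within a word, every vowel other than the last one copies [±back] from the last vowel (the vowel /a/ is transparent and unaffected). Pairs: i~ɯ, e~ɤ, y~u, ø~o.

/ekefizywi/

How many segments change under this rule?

No segment meets the rule's conditions.

0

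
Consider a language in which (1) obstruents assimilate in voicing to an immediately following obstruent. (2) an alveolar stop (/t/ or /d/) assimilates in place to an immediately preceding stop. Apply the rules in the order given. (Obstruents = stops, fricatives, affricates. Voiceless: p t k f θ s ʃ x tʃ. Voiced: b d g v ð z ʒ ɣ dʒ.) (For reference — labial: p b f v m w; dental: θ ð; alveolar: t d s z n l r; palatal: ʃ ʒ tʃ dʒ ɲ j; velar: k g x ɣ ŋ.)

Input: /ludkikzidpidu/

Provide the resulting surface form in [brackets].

[lutkigzitpidu]

Rule 1: /d/ before /k/ (voiceless) → [t]
Rule 1: /k/ before /z/ (voiced) → [g]
Rule 1: /d/ before /p/ (voiceless) → [t]
After rule 1: lutkigzitpidu
Rule 2: no segment meets the rule's conditions; no change.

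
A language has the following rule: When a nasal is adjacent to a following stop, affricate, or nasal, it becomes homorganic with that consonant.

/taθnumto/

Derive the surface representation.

[taθnunto]

/m/ before /t/ (alveolar) → [n]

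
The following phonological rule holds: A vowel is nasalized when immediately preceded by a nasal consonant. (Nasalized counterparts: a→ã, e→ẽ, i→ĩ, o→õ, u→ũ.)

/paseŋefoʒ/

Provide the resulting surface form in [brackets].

/e/ after nasal /ŋ/ → [ẽ]

[paseŋẽfoʒ]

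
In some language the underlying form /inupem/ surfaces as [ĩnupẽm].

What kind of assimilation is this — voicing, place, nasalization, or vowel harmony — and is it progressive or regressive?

nasalization, regressive

/i/→[ĩ] /e/→[ẽ].
Each target copies a feature from the following segment, so the direction is regressive.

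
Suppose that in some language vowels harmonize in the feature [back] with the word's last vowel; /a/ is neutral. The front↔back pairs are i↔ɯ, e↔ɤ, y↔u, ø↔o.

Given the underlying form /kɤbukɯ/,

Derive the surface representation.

no segment meets the rule's conditions; no change.

[kɤbukɯ]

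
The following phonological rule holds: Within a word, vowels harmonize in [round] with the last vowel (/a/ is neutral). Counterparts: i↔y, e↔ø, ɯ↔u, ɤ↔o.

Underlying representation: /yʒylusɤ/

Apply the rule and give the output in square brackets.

/y/ harmonizes with /ɤ/ ([-round]) → [i]
/y/ harmonizes with /ɤ/ ([-round]) → [i]
/u/ harmonizes with /ɤ/ ([-round]) → [ɯ]

[iʒilɯsɤ]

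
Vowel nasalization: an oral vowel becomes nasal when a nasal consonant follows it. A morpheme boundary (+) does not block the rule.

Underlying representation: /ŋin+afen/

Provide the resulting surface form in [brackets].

/i/ before nasal /n/ → [ĩ]
/e/ before nasal /n/ → [ẽ]

[ŋĩn+afẽn]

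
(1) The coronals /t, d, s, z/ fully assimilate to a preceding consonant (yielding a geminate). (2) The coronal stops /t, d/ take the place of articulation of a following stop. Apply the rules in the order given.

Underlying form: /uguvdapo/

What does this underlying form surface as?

[uguvvapo]

Rule 1: /d/ after /v/ → [v] (total assimilation)
After rule 1: uguvvapo
Rule 2: no segment meets the rule's conditions; no change.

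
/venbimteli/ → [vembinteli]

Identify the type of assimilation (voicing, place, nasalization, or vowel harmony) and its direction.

place assimilation, regressive

/n/→[m] /m/→[n].
Each target copies a feature from the following segment, so the direction is regressive.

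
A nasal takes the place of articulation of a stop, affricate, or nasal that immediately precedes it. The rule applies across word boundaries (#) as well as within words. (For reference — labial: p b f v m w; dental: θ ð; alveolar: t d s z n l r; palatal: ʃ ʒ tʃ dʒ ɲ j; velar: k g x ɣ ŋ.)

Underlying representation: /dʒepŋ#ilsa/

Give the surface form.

/ŋ/ after /p/ (labial) → [m]

[dʒepm#ilsa]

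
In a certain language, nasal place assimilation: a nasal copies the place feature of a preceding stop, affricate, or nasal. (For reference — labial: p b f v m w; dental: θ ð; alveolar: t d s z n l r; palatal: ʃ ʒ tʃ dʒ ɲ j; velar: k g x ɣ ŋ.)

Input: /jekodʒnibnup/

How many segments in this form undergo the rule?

/n/ after /dʒ/ (palatal) → [ɲ]
/n/ after /b/ (labial) → [m]
2 segments change.

2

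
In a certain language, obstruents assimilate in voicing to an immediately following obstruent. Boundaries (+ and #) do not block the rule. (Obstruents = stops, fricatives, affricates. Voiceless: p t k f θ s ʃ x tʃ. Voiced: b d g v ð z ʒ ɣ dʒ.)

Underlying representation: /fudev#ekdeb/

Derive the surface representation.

/k/ before /d/ (voiced) → [g]

[fudev#egdeb]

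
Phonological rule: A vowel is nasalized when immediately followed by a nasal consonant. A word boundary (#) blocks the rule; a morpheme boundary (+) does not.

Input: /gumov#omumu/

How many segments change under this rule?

/u/ before nasal /m/ → [ũ]
/o/ before nasal /m/ → [õ]
/u/ before nasal /m/ → [ũ]
3 segments change.

3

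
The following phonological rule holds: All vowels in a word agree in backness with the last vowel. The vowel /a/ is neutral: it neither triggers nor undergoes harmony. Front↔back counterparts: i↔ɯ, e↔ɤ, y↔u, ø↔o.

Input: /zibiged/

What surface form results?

[zibiged]

no segment meets the rule's conditions; no change.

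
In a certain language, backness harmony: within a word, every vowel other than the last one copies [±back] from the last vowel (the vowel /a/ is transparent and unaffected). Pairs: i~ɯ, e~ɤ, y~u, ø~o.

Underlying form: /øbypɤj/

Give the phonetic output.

/ø/ harmonizes with /ɤ/ ([+back]) → [o]
/y/ harmonizes with /ɤ/ ([+back]) → [u]

[obupɤj]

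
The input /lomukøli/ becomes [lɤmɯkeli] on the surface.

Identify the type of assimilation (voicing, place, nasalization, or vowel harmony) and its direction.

vowel harmony, regressive

/o/→[ɤ] /u/→[ɯ] /ø/→[e].
Vowels agree with the last vowel, so the harmony is regressive.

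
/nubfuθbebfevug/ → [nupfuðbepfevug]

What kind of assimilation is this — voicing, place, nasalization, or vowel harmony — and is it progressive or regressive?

voicing assimilation, regressive

/b/→[p] /θ/→[ð] /b/→[p].
Each target copies a feature from the following segment, so the direction is regressive.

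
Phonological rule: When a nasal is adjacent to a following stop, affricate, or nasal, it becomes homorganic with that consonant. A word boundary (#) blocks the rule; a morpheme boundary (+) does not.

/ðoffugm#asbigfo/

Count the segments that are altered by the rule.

0

No segment meets the rule's conditions.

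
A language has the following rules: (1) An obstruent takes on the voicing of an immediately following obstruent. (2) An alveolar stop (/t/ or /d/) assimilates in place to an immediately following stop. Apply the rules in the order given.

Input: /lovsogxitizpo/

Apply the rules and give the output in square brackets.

Rule 1: /v/ before /s/ (voiceless) → [f]
Rule 1: /g/ before /x/ (voiceless) → [k]
Rule 1: /z/ before /p/ (voiceless) → [s]
After rule 1: lofsokxitispo
Rule 2: no segment meets the rule's conditions; no change.

[lofsokxitispo]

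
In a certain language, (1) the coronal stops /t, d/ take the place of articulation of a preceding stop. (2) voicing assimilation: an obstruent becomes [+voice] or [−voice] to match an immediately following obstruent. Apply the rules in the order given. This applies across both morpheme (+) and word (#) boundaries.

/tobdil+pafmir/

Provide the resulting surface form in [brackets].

[tobbil+pafmir]

Rule 1: /d/ after /b/ (labial) → [b]
After rule 1: tobbil+pafmir
Rule 2: no segment meets the rule's conditions; no change.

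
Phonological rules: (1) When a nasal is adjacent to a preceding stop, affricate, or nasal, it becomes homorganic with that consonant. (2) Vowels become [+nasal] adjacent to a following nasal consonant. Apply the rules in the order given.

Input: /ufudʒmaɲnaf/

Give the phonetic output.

Rule 1: /m/ after /dʒ/ (palatal) → [ɲ]
Rule 1: /n/ after /ɲ/ (palatal) → [ɲ]
After rule 1: ufudʒɲaɲɲaf
Rule 2: /a/ before nasal /ɲ/ → [ã]

[ufudʒɲãɲɲaf]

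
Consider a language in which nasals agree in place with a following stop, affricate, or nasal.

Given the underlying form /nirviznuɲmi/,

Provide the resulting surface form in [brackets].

/ɲ/ before /m/ (labial) → [m]

[nirviznummi]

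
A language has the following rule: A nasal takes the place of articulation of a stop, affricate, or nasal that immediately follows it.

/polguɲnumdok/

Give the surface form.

[polgunnundok]

/ɲ/ before /n/ (alveolar) → [n]
/m/ before /d/ (alveolar) → [n]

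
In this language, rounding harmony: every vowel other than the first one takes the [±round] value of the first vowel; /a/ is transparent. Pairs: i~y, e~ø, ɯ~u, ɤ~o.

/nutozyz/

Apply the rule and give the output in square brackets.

no segment meets the rule's conditions; no change.

[nutozyz]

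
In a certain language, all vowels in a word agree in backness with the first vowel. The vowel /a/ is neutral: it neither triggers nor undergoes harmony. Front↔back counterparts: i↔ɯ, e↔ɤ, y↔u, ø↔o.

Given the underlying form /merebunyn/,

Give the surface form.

[merebynyn]

/u/ harmonizes with /e/ ([-back]) → [y]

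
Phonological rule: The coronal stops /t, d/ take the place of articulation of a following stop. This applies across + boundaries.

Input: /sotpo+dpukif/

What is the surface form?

[soppo+bpukif]

/t/ before /p/ (labial) → [p]
/d/ before /p/ (labial) → [b]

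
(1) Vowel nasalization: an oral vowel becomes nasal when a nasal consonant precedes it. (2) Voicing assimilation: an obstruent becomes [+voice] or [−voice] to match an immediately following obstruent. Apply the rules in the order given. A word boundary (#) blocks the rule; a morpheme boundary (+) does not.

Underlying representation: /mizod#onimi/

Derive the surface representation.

Rule 1: /i/ after nasal /m/ → [ĩ]
Rule 1: /i/ after nasal /n/ → [ĩ]
Rule 1: /i/ after nasal /m/ → [ĩ]
After rule 1: mĩzod#onĩmĩ
Rule 2: no segment meets the rule's conditions; no change.

[mĩzod#onĩmĩ]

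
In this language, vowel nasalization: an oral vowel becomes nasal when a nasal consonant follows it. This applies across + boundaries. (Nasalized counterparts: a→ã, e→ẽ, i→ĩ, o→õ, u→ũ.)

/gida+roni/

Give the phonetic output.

[gida+rõni]

/o/ before nasal /n/ → [õ]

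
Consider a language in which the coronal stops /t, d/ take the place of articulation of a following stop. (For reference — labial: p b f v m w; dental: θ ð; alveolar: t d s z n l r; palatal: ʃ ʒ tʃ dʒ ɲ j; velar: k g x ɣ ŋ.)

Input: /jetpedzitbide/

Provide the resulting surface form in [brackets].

/t/ before /p/ (labial) → [p]
/t/ before /b/ (labial) → [p]

[jeppedzipbide]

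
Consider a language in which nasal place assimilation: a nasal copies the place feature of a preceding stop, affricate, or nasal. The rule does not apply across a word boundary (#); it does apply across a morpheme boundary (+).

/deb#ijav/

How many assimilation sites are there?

No segment meets the rule's conditions.

0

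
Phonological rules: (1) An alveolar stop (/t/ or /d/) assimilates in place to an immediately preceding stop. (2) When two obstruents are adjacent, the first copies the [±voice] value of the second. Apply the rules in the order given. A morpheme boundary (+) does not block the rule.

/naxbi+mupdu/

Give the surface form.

[naɣbi+mubbu]

Rule 1: /d/ after /p/ (labial) → [b]
After rule 1: naxbi+mupbu
Rule 2: /x/ before /b/ (voiced) → [ɣ]
Rule 2: /p/ before /b/ (voiced) → [b]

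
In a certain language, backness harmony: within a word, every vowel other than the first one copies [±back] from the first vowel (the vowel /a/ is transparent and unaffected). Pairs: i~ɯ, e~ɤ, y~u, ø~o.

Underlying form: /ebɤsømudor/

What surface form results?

/ɤ/ harmonizes with /e/ ([-back]) → [e]
/u/ harmonizes with /e/ ([-back]) → [y]
/o/ harmonizes with /e/ ([-back]) → [ø]

[ebesømydør]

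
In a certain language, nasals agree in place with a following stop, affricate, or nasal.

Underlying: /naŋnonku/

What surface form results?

/ŋ/ before /n/ (alveolar) → [n]
/n/ before /k/ (velar) → [ŋ]

[nannoŋku]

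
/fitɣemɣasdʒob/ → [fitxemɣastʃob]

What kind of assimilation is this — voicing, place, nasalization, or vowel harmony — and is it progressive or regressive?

/ɣ/→[x] /dʒ/→[tʃ].
Each target copies a feature from the preceding segment, so the direction is progressive.

voicing assimilation, progressive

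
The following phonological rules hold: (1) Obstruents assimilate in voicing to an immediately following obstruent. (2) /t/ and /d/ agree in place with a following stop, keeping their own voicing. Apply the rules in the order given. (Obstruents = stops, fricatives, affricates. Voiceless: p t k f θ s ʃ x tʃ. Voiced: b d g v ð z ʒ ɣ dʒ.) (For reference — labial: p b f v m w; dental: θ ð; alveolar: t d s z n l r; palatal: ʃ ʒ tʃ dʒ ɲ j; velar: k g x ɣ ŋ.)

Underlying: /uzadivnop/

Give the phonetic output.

[uzadivnop]

Rule 1: no segment meets the rule's conditions; no change.
After rule 1: uzadivnop
Rule 2: no segment meets the rule's conditions; no change.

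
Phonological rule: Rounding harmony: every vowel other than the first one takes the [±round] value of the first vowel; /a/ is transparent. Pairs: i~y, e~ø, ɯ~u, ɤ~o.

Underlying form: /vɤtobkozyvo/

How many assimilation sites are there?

/o/ harmonizes with /ɤ/ ([-round]) → [ɤ]
/o/ harmonizes with /ɤ/ ([-round]) → [ɤ]
/y/ harmonizes with /ɤ/ ([-round]) → [i]
/o/ harmonizes with /ɤ/ ([-round]) → [ɤ]
4 segments change.

4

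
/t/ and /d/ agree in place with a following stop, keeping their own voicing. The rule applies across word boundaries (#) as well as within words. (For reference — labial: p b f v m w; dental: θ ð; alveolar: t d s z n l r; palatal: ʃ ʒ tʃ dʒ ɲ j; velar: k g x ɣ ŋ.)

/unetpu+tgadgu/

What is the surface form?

/t/ before /p/ (labial) → [p]
/t/ before /g/ (velar) → [k]
/d/ before /g/ (velar) → [g]

[uneppu+kgaggu]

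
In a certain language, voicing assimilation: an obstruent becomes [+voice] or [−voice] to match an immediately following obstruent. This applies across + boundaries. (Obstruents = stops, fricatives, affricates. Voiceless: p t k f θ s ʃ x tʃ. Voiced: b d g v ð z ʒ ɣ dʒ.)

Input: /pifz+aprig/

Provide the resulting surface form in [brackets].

/f/ before /z/ (voiced) → [v]

[pivz+aprig]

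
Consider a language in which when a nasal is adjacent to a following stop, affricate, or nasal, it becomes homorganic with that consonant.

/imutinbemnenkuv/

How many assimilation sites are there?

/n/ before /b/ (labial) → [m]
/m/ before /n/ (alveolar) → [n]
/n/ before /k/ (velar) → [ŋ]
3 segments change.

3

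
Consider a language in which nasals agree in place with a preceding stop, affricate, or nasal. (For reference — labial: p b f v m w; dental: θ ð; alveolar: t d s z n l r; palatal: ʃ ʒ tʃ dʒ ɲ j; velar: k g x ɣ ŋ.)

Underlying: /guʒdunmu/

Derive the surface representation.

[guʒdunnu]

/m/ after /n/ (alveolar) → [n]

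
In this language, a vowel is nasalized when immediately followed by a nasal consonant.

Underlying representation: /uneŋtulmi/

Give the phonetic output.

[ũnẽŋtulmi]

/u/ before nasal /n/ → [ũ]
/e/ before nasal /ŋ/ → [ẽ]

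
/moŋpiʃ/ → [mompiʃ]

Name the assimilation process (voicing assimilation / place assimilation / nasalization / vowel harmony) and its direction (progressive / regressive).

place assimilation, regressive

/ŋ/→[m].
Each target copies a feature from the following segment, so the direction is regressive.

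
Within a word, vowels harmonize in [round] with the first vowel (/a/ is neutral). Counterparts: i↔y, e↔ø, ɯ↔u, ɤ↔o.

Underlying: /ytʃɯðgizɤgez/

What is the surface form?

/ɯ/ harmonizes with /y/ ([+round]) → [u]
/i/ harmonizes with /y/ ([+round]) → [y]
/ɤ/ harmonizes with /y/ ([+round]) → [o]
/e/ harmonizes with /y/ ([+round]) → [ø]

[ytʃuðgyzogøz]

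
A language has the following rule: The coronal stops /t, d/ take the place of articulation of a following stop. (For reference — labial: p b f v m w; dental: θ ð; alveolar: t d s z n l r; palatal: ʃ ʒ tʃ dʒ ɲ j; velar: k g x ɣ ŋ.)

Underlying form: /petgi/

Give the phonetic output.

/t/ before /g/ (velar) → [k]

[pekgi]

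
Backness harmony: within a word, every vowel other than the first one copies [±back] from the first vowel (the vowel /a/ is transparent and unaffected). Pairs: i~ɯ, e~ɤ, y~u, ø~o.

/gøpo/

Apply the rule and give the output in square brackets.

/o/ harmonizes with /ø/ ([-back]) → [ø]

[gøpø]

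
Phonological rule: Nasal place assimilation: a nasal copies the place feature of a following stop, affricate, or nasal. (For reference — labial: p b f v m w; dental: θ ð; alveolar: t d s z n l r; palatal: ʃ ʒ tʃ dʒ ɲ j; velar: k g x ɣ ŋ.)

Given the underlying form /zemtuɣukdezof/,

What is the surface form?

/m/ before /t/ (alveolar) → [n]

[zentuɣukdezof]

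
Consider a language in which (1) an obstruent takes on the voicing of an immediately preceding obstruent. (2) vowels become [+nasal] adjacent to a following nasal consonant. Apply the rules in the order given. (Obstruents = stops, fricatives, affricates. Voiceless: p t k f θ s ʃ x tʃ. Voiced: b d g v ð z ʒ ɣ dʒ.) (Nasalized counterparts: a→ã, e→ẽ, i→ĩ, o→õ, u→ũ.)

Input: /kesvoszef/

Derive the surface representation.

Rule 1: /v/ after /s/ (voiceless) → [f]
Rule 1: /z/ after /s/ (voiceless) → [s]
After rule 1: kesfossef
Rule 2: no segment meets the rule's conditions; no change.

[kesfossef]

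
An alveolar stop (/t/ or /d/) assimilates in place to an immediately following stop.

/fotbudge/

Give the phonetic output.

/t/ before /b/ (labial) → [p]
/d/ before /g/ (velar) → [g]

[fopbugge]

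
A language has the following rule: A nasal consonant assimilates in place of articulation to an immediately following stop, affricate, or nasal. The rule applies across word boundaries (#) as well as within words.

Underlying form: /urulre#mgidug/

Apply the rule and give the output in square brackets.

[urulre#ŋgidug]

/m/ before /g/ (velar) → [ŋ]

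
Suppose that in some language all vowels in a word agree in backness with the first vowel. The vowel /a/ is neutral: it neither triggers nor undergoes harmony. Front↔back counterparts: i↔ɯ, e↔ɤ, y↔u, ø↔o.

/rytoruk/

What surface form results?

/o/ harmonizes with /y/ ([-back]) → [ø]
/u/ harmonizes with /y/ ([-back]) → [y]

[rytøryk]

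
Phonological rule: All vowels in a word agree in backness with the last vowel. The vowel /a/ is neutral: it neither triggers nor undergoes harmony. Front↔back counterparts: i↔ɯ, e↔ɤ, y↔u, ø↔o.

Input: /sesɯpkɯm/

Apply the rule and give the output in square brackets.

/e/ harmonizes with /ɯ/ ([+back]) → [ɤ]

[sɤsɯpkɯm]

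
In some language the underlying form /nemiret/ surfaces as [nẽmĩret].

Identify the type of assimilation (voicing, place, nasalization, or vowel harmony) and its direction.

nasalization, progressive

/e/→[ẽ] /i/→[ĩ].
Each target copies a feature from the preceding segment, so the direction is progressive.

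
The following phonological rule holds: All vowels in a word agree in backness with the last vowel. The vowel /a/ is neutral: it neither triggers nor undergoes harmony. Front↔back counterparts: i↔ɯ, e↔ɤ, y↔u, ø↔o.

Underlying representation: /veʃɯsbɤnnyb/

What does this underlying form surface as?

/ɯ/ harmonizes with /y/ ([-back]) → [i]
/ɤ/ harmonizes with /y/ ([-back]) → [e]

[veʃisbennyb]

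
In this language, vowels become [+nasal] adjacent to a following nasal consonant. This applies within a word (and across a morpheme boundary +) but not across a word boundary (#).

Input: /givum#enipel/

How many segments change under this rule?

2

/u/ before nasal /m/ → [ũ]
/e/ before nasal /n/ → [ẽ]
2 segments change.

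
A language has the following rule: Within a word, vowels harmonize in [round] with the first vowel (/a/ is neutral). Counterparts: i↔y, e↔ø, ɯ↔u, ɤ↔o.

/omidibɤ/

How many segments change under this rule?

3

/i/ harmonizes with /o/ ([+round]) → [y]
/i/ harmonizes with /o/ ([+round]) → [y]
/ɤ/ harmonizes with /o/ ([+round]) → [o]
3 segments change.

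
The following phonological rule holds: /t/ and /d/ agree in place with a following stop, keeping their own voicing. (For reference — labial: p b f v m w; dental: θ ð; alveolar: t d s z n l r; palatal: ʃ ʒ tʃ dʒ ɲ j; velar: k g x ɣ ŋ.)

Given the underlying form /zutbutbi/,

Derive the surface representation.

[zupbupbi]

/t/ before /b/ (labial) → [p]
/t/ before /b/ (labial) → [p]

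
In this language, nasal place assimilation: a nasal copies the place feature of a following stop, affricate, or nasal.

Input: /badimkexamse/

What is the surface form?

/m/ before /k/ (velar) → [ŋ]

[badiŋkexamse]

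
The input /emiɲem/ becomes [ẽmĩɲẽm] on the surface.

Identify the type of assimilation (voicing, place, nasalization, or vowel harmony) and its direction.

/e/→[ẽ] /i/→[ĩ] /e/→[ẽ].
Each target copies a feature from the following segment, so the direction is regressive.

nasalization, regressive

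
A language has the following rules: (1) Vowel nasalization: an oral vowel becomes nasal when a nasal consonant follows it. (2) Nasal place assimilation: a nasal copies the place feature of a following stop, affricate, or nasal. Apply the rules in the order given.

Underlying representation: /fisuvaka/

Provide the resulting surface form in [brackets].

Rule 1: no segment meets the rule's conditions; no change.
After rule 1: fisuvaka
Rule 2: no segment meets the rule's conditions; no change.

[fisuvaka]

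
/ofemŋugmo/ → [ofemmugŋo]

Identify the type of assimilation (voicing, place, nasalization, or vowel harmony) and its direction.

/ŋ/→[m] /m/→[ŋ].
Each target copies a feature from the preceding segment, so the direction is progressive.

place assimilation, progressive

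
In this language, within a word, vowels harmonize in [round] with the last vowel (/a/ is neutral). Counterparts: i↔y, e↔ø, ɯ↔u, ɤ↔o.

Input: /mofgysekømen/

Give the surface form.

/o/ harmonizes with /e/ ([-round]) → [ɤ]
/y/ harmonizes with /e/ ([-round]) → [i]
/ø/ harmonizes with /e/ ([-round]) → [e]

[mɤfgisekemen]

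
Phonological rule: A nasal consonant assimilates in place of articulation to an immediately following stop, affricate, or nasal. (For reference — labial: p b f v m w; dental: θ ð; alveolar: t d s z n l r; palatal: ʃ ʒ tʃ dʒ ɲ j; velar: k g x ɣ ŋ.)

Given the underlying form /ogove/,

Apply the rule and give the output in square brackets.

[ogove]

no segment meets the rule's conditions; no change.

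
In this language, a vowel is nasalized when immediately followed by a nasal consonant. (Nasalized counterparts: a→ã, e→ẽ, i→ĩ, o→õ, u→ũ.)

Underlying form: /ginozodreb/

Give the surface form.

/i/ before nasal /n/ → [ĩ]

[gĩnozodreb]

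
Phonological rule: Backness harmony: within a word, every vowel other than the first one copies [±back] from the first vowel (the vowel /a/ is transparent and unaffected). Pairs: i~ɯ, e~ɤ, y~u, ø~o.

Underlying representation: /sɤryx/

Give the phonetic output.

[sɤrux]

/y/ harmonizes with /ɤ/ ([+back]) → [u]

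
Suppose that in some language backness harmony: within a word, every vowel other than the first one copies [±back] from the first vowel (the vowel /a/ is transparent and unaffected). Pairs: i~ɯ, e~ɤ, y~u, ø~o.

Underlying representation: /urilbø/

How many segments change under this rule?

/i/ harmonizes with /u/ ([+back]) → [ɯ]
/ø/ harmonizes with /u/ ([+back]) → [o]
2 segments change.

2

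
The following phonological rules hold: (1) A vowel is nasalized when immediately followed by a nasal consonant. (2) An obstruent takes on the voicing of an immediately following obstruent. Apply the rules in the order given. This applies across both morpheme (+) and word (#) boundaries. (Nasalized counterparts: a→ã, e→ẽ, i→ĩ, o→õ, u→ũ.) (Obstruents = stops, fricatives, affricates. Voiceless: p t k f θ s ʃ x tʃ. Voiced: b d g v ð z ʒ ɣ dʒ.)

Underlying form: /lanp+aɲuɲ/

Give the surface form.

[lãnp+ãɲũɲ]

Rule 1: /a/ before nasal /n/ → [ã]
Rule 1: /a/ before nasal /ɲ/ → [ã]
Rule 1: /u/ before nasal /ɲ/ → [ũ]
After rule 1: lãnp+ãɲũɲ
Rule 2: no segment meets the rule's conditions; no change.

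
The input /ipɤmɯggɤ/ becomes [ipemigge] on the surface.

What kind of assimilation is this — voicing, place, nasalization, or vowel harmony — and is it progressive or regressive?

vowel harmony, progressive

/ɤ/→[e] /ɯ/→[i] /ɤ/→[e].
Vowels agree with the first vowel, so the harmony is progressive.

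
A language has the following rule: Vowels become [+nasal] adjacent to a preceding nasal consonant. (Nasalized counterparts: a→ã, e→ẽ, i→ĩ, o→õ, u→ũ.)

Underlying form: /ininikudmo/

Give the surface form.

/i/ after nasal /n/ → [ĩ]
/i/ after nasal /n/ → [ĩ]
/o/ after nasal /m/ → [õ]

[inĩnĩkudmõ]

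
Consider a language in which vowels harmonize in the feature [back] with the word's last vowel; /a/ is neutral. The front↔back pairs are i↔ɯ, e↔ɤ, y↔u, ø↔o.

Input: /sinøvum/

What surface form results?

/i/ harmonizes with /u/ ([+back]) → [ɯ]
/ø/ harmonizes with /u/ ([+back]) → [o]

[sɯnovum]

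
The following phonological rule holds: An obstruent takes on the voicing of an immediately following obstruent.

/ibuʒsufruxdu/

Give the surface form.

/ʒ/ before /s/ (voiceless) → [ʃ]
/x/ before /d/ (voiced) → [ɣ]

[ibuʃsufruɣdu]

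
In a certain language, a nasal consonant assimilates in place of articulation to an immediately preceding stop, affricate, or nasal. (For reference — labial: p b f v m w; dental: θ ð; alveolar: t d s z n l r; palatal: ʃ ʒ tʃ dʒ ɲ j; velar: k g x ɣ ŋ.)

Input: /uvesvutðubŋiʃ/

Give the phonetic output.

/ŋ/ after /b/ (labial) → [m]

[uvesvutðubmiʃ]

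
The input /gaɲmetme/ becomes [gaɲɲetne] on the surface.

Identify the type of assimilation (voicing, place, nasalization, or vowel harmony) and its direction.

place assimilation, progressive

/m/→[ɲ] /m/→[n].
Each target copies a feature from the preceding segment, so the direction is progressive.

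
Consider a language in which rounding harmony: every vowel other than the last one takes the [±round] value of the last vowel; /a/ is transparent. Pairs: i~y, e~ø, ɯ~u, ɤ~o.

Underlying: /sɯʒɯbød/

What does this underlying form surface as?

/ɯ/ harmonizes with /ø/ ([+round]) → [u]
/ɯ/ harmonizes with /ø/ ([+round]) → [u]

[suʒubød]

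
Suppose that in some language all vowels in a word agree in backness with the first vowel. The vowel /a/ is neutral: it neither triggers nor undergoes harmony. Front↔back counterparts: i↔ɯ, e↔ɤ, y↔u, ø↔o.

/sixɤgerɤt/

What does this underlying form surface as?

/ɤ/ harmonizes with /i/ ([-back]) → [e]
/ɤ/ harmonizes with /i/ ([-back]) → [e]

[sixegeret]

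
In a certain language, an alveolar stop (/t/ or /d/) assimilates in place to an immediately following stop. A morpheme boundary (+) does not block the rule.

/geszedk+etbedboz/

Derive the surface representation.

[geszegk+epbebboz]

/d/ before /k/ (velar) → [g]
/t/ before /b/ (labial) → [p]
/d/ before /b/ (labial) → [b]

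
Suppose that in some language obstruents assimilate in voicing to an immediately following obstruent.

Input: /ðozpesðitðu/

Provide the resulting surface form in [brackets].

/z/ before /p/ (voiceless) → [s]
/s/ before /ð/ (voiced) → [z]
/t/ before /ð/ (voiced) → [d]

[ðospezðidðu]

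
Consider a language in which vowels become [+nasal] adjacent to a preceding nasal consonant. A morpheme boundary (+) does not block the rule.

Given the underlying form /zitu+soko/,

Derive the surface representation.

no segment meets the rule's conditions; no change.

[zitu+soko]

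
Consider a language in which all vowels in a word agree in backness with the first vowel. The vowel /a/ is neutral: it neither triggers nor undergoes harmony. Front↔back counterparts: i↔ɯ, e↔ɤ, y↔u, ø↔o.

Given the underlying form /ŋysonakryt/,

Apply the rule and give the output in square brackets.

[ŋysønakryt]

/o/ harmonizes with /y/ ([-back]) → [ø]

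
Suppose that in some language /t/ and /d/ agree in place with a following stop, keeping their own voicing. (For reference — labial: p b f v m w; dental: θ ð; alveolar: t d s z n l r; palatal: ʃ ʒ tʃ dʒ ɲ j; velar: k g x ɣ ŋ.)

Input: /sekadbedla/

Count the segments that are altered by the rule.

/d/ before /b/ (labial) → [b]
1 segment changes.

1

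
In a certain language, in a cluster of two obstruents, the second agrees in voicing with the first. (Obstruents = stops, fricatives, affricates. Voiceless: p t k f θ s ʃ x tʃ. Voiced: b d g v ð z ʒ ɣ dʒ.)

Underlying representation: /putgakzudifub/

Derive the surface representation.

[putkaksudifub]

/g/ after /t/ (voiceless) → [k]
/z/ after /k/ (voiceless) → [s]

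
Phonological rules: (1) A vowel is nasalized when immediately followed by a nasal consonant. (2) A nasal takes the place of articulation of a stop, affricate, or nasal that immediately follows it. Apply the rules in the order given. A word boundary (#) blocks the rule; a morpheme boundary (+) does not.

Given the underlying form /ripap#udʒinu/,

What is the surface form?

Rule 1: /i/ before nasal /n/ → [ĩ]
After rule 1: ripap#udʒĩnu
Rule 2: no segment meets the rule's conditions; no change.

[ripap#udʒĩnu]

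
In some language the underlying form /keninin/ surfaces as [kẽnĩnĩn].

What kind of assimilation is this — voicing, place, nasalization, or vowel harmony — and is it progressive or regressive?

/e/→[ẽ] /i/→[ĩ] /i/→[ĩ].
Each target copies a feature from the following segment, so the direction is regressive.

nasalization, regressive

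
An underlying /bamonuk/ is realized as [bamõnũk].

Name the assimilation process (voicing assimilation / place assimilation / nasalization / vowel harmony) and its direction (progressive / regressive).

nasalization, progressive

/o/→[õ] /u/→[ũ].
Each target copies a feature from the preceding segment, so the direction is progressive.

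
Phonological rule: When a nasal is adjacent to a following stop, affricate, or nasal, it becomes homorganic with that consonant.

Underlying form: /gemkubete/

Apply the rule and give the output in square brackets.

/m/ before /k/ (velar) → [ŋ]

[geŋkubete]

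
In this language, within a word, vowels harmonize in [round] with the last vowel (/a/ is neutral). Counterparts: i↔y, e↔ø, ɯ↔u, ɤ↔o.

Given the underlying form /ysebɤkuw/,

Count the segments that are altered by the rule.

/e/ harmonizes with /u/ ([+round]) → [ø]
/ɤ/ harmonizes with /u/ ([+round]) → [o]
2 segments change.

2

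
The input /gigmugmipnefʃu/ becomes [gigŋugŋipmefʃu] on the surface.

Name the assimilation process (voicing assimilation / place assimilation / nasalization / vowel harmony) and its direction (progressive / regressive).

/m/→[ŋ] /m/→[ŋ] /n/→[m].
Each target copies a feature from the preceding segment, so the direction is progressive.

place assimilation, progressive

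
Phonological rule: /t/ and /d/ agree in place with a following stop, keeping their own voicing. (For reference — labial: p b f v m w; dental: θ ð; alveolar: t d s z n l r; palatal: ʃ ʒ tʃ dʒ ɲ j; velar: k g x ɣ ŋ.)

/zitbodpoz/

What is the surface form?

[zipbobpoz]

/t/ before /b/ (labial) → [p]
/d/ before /p/ (labial) → [b]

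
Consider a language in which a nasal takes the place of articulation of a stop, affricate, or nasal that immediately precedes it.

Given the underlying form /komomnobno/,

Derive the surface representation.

/n/ after /m/ (labial) → [m]
/n/ after /b/ (labial) → [m]

[komommobmo]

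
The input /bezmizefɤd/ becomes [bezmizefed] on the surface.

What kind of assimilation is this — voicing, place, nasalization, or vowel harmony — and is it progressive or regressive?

/ɤ/→[e].
Vowels agree with the first vowel, so the harmony is progressive.

vowel harmony, progressive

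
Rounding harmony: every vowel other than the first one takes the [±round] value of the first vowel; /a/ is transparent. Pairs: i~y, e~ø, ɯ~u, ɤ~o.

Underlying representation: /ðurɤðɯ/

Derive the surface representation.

[ðuroðu]

/ɤ/ harmonizes with /u/ ([+round]) → [o]
/ɯ/ harmonizes with /u/ ([+round]) → [u]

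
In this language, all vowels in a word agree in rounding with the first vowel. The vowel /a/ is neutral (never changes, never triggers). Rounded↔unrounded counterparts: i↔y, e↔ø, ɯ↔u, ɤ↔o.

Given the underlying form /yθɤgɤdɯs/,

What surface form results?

/ɤ/ harmonizes with /y/ ([+round]) → [o]
/ɤ/ harmonizes with /y/ ([+round]) → [o]
/ɯ/ harmonizes with /y/ ([+round]) → [u]

[yθogodus]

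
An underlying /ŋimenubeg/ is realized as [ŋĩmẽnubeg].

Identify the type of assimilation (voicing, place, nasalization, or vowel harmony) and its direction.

/i/→[ĩ] /e/→[ẽ].
Each target copies a feature from the following segment, so the direction is regressive.

nasalization, regressive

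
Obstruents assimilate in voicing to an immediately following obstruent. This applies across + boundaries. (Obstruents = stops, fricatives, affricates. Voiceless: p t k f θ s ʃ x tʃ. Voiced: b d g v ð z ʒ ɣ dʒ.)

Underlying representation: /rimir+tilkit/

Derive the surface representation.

no segment meets the rule's conditions; no change.

[rimir+tilkit]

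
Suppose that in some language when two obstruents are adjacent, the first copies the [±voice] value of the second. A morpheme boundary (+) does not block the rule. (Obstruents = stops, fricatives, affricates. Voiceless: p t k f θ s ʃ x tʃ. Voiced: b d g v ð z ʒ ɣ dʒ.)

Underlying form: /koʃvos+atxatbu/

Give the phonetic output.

/ʃ/ before /v/ (voiced) → [ʒ]
/t/ before /b/ (voiced) → [d]

[koʒvos+atxadbu]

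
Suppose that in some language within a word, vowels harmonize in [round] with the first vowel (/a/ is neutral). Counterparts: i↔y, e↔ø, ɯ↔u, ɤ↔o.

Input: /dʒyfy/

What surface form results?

[dʒyfy]

no segment meets the rule's conditions; no change.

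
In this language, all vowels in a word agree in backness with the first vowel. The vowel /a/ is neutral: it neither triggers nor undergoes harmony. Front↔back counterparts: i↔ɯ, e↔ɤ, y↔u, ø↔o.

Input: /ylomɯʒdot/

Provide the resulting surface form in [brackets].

/o/ harmonizes with /y/ ([-back]) → [ø]
/ɯ/ harmonizes with /y/ ([-back]) → [i]
/o/ harmonizes with /y/ ([-back]) → [ø]

[ylømiʒdøt]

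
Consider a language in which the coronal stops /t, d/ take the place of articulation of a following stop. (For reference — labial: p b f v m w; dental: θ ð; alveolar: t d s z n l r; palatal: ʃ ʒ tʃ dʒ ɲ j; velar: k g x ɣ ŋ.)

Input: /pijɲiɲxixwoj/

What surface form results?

no segment meets the rule's conditions; no change.

[pijɲiɲxixwoj]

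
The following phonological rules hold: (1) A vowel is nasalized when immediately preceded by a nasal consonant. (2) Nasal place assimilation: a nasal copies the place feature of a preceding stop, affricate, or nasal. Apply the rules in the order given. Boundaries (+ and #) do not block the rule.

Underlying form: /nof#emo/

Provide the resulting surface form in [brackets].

Rule 1: /o/ after nasal /n/ → [õ]
Rule 1: /o/ after nasal /m/ → [õ]
After rule 1: nõf#emõ
Rule 2: no segment meets the rule's conditions; no change.

[nõf#emõ]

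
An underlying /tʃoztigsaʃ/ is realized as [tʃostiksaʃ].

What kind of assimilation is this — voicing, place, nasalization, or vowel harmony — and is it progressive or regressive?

voicing assimilation, regressive

/z/→[s] /g/→[k].
Each target copies a feature from the following segment, so the direction is regressive.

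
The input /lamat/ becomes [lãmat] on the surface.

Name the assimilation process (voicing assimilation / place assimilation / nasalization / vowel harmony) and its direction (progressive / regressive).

nasalization, regressive

/a/→[ã].
Each target copies a feature from the following segment, so the direction is regressive.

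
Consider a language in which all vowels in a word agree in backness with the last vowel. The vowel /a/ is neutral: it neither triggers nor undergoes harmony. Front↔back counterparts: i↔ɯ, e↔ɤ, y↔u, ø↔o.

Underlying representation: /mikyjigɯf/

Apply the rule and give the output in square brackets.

/i/ harmonizes with /ɯ/ ([+back]) → [ɯ]
/y/ harmonizes with /ɯ/ ([+back]) → [u]
/i/ harmonizes with /ɯ/ ([+back]) → [ɯ]

[mɯkujɯgɯf]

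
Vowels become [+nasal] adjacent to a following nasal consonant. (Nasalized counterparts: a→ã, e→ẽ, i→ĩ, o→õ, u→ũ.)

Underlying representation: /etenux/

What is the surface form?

/e/ before nasal /n/ → [ẽ]

[etẽnux]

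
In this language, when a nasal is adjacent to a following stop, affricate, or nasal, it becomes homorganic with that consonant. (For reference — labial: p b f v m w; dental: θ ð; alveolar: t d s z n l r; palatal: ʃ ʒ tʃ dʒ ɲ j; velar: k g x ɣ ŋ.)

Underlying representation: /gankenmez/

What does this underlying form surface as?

/n/ before /k/ (velar) → [ŋ]
/n/ before /m/ (labial) → [m]

[gaŋkemmez]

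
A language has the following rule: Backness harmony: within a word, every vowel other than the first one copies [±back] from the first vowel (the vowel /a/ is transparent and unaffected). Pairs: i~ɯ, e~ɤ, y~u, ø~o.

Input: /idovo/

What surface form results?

[idøvø]

/o/ harmonizes with /i/ ([-back]) → [ø]
/o/ harmonizes with /i/ ([-back]) → [ø]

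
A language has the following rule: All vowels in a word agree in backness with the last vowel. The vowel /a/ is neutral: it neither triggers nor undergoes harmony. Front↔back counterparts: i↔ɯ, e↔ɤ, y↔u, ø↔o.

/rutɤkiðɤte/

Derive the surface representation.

[rytekiðete]

/u/ harmonizes with /e/ ([-back]) → [y]
/ɤ/ harmonizes with /e/ ([-back]) → [e]
/ɤ/ harmonizes with /e/ ([-back]) → [e]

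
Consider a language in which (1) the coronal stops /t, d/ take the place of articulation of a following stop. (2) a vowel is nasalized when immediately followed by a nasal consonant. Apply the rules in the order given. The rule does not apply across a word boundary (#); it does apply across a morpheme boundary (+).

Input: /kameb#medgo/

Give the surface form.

[kãmeb#meggo]

Rule 1: /d/ before /g/ (velar) → [g]
After rule 1: kameb#meggo
Rule 2: /a/ before nasal /m/ → [ã]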